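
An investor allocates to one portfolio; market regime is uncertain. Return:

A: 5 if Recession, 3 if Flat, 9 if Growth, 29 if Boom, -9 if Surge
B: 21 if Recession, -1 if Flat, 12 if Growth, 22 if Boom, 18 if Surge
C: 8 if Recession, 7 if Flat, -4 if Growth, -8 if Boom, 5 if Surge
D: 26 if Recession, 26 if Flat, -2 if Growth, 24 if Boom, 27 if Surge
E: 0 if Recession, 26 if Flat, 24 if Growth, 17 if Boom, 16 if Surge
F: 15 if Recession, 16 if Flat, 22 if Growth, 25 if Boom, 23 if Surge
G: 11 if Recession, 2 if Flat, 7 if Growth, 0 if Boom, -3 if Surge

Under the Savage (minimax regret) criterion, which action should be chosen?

F

Column bests: Recession=26, Flat=26, Growth=24, Boom=29, Surge=27.
A regrets: 21, 23, 15, 0, 36 → max 36
B regrets: 5, 27, 12, 7, 9 → max 27
C regrets: 18, 19, 28, 37, 22 → max 37
D regrets: 0, 0, 26, 5, 0 → max 26
E regrets: 26, 0, 0, 12, 11 → max 26
F regrets: 11, 10, 2, 4, 4 → max 11
G regrets: 15, 24, 17, 29, 30 → max 30
Smallest max regret = 11 → F.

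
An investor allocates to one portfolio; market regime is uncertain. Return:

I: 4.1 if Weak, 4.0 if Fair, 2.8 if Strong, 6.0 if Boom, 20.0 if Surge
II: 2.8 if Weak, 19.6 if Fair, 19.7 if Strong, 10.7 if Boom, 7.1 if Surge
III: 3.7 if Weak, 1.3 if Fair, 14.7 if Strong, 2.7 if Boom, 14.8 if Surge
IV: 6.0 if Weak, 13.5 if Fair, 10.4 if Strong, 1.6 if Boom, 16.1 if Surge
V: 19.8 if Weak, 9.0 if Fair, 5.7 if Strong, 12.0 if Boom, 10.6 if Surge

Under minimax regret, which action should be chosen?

IV

Column bests: Weak=19.8, Fair=19.6, Strong=19.7, Boom=12.0, Surge=20.0.
I regrets: 15.7, 15.6, 16.9, 6.0, 0.0 → max 16.9
II regrets: 17.0, 0.0, 0.0, 1.3, 12.9 → max 17.0
III regrets: 16.1, 18.3, 5.0, 9.3, 5.2 → max 18.3
IV regrets: 13.8, 6.1, 9.3, 10.4, 3.9 → max 13.8
V regrets: 0.0, 10.6, 14.0, 0.0, 9.4 → max 14.0
Smallest max regret = 13.8 → IV.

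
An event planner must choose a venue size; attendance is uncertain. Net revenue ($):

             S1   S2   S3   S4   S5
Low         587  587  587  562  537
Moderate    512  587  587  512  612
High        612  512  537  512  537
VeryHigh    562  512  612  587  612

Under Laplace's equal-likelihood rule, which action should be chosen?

Row averages: Low=572, Moderate=562, High=542, VeryHigh=577
Highest average = 577 → VeryHigh.

VeryHigh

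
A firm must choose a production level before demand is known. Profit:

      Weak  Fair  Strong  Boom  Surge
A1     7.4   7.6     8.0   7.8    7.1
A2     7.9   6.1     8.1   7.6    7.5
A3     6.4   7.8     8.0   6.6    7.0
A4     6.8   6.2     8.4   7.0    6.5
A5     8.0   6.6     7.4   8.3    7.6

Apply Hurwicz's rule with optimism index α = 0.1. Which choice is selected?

A1

A1: 0.1·8.0 + 0.9·7.1 = 7.19
A2: 0.1·8.1 + 0.9·6.1 = 6.3
A3: 0.1·8.0 + 0.9·6.4 = 6.56
A4: 0.1·8.4 + 0.9·6.2 = 6.42
A5: 0.1·8.3 + 0.9·6.6 = 6.77
Highest Hurwicz score = 7.19 → A1.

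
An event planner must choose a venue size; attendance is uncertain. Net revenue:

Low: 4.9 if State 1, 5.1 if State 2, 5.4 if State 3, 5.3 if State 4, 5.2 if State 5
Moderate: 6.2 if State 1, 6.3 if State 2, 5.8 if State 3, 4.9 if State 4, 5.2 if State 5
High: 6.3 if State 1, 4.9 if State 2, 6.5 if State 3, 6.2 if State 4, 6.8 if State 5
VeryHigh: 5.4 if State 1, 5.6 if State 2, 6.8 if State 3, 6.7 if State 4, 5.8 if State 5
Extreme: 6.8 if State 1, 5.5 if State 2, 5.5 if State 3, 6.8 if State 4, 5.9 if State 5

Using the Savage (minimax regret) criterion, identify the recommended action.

Column bests: State 1=6.8, State 2=6.3, State 3=6.8, State 4=6.8, State 5=6.8.
Low regrets: 1.9, 1.2, 1.4, 1.5, 1.6 → max 1.9
Moderate regrets: 0.6, 0.0, 1.0, 1.9, 1.6 → max 1.9
High regrets: 0.5, 1.4, 0.3, 0.6, 0.0 → max 1.4
VeryHigh regrets: 1.4, 0.7, 0.0, 0.1, 1.0 → max 1.4
Extreme regrets: 0.0, 0.8, 1.3, 0.0, 0.9 → max 1.3
Smallest max regret = 1.3 → Extreme.

Extreme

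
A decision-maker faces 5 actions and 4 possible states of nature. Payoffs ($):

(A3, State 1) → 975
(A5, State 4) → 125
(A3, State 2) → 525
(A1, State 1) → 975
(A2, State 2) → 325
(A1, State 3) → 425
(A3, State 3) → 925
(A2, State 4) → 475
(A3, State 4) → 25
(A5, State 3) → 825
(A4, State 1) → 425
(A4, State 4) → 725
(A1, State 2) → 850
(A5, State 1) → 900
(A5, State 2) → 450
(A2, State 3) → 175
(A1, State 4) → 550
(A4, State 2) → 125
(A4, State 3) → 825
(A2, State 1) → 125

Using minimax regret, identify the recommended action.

A1

Column bests: State 1=975, State 2=850, State 3=925, State 4=725.
A1 regrets: 0, 0, 500, 175 → max 500
A2 regrets: 850, 525, 750, 250 → max 850
A3 regrets: 0, 325, 0, 700 → max 700
A4 regrets: 550, 725, 100, 0 → max 725
A5 regrets: 75, 400, 100, 600 → max 600
Smallest max regret = 500 → A1.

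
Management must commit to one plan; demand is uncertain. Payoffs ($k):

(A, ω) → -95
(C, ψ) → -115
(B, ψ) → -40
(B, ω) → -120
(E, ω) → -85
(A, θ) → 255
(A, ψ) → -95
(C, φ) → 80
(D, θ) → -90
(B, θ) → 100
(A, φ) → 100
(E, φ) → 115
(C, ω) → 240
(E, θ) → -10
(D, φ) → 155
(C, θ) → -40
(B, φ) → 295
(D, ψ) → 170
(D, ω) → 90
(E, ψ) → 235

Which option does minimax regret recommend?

E

Column bests: θ=255, φ=295, ψ=235, ω=240.
A regrets: 0, 195, 330, 335 → max 335
B regrets: 155, 0, 275, 360 → max 360
C regrets: 295, 215, 350, 0 → max 350
D regrets: 345, 140, 65, 150 → max 345
E regrets: 265, 180, 0, 325 → max 325
Smallest max regret = 325 → E.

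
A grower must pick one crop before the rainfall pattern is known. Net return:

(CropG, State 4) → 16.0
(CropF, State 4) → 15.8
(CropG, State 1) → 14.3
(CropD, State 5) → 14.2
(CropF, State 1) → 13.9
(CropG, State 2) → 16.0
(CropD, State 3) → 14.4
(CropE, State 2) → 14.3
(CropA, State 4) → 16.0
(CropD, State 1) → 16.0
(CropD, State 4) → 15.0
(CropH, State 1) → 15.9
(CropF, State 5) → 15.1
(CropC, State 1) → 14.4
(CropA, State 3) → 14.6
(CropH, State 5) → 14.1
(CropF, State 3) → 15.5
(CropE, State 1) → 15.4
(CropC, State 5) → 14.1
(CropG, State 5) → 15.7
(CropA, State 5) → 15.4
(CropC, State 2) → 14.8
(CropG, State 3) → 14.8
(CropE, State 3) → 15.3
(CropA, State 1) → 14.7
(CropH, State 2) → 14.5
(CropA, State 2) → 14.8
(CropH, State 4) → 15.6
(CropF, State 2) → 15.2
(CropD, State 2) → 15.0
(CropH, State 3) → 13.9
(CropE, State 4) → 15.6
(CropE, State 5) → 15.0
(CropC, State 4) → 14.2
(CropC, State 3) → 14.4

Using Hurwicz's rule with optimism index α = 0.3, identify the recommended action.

CropA

CropA: 0.3·16.0 + 0.7·14.6 = 15.02
CropC: 0.3·14.8 + 0.7·14.1 = 14.31
CropD: 0.3·16.0 + 0.7·14.2 = 14.74
CropF: 0.3·15.8 + 0.7·13.9 = 14.47
CropG: 0.3·16.0 + 0.7·14.3 = 14.81
CropE: 0.3·15.6 + 0.7·14.3 = 14.69
CropH: 0.3·15.9 + 0.7·13.9 = 14.5
Highest Hurwicz score = 15.02 → CropA.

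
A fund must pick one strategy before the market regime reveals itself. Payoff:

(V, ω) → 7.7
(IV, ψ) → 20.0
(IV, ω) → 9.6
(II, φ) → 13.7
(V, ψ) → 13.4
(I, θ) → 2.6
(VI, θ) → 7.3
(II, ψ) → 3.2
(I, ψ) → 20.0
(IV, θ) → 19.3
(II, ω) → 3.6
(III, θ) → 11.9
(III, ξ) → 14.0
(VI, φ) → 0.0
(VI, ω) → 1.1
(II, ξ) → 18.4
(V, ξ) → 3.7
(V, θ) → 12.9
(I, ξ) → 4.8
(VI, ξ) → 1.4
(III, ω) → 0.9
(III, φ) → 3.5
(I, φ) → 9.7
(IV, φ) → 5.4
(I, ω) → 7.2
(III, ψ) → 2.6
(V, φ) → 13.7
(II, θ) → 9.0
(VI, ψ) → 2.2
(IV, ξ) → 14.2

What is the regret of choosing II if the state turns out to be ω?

6.0

Best payoff under ω is 9.6.
Regret = 9.6 − 3.6 = 6.0.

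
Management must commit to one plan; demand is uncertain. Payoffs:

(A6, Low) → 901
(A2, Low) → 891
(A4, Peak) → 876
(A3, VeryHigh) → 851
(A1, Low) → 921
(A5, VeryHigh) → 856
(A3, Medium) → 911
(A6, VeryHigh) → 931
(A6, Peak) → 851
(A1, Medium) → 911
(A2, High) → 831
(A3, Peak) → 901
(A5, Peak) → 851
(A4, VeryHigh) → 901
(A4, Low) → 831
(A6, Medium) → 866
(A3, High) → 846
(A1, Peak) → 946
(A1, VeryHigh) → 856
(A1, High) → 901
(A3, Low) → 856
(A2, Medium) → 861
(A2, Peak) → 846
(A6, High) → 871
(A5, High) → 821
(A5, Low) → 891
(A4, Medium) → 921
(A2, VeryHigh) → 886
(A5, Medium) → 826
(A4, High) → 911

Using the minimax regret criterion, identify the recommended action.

Column bests: Low=921, Medium=921, High=911, VeryHigh=931, Peak=946.
A1 regrets: 0, 10, 10, 75, 0 → max 75
A2 regrets: 30, 60, 80, 45, 100 → max 100
A3 regrets: 65, 10, 65, 80, 45 → max 80
A4 regrets: 90, 0, 0, 30, 70 → max 90
A5 regrets: 30, 95, 90, 75, 95 → max 95
A6 regrets: 20, 55, 40, 0, 95 → max 95
Smallest max regret = 75 → A1.

A1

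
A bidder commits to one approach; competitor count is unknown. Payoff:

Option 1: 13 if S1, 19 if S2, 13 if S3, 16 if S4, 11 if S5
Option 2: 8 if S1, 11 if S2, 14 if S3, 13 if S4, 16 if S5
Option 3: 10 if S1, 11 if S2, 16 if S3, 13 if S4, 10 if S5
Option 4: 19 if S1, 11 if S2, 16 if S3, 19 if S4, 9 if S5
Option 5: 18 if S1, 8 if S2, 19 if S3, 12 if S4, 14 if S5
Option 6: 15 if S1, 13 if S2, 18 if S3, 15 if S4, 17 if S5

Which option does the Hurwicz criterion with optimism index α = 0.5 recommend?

Option 1: 0.5·19 + 0.5·11 = 15
Option 2: 0.5·16 + 0.5·8 = 12
Option 3: 0.5·16 + 0.5·10 = 13
Option 4: 0.5·19 + 0.5·9 = 14
Option 5: 0.5·19 + 0.5·8 = 13.5
Option 6: 0.5·18 + 0.5·13 = 15.5
Highest Hurwicz score = 15.5 → Option 6.

Option 6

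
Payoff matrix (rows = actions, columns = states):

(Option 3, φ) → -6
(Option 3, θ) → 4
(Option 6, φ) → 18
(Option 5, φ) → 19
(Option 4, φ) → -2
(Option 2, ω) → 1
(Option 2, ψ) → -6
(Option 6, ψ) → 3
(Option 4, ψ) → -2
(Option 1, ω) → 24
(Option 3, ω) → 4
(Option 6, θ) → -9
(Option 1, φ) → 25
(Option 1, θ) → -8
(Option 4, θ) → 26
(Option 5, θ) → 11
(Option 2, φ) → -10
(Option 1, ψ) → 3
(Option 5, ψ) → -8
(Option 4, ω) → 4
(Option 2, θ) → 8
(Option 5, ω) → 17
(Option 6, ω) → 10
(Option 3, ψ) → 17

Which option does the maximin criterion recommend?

Option 4

Row minima: Option 1=-8, Option 2=-10, Option 3=-6, Option 4=-2, Option 5=-8, Option 6=-9
Best worst-case = -2 → Option 4.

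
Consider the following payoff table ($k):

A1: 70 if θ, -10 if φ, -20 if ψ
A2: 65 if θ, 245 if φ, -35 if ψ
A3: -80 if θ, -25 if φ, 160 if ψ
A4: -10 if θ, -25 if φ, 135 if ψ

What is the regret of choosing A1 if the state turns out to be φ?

255

Best payoff under φ is 245.
Regret = 245 − (-10) = 255.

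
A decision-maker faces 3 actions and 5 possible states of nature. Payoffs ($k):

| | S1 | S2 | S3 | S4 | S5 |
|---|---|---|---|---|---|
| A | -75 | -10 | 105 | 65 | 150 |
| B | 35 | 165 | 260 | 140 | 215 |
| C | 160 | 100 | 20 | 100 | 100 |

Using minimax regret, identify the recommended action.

B

Column bests: S1=160, S2=165, S3=260, S4=140, S5=215.
A regrets: 235, 175, 155, 75, 65 → max 235
B regrets: 125, 0, 0, 0, 0 → max 125
C regrets: 0, 65, 240, 40, 115 → max 240
Smallest max regret = 125 → B.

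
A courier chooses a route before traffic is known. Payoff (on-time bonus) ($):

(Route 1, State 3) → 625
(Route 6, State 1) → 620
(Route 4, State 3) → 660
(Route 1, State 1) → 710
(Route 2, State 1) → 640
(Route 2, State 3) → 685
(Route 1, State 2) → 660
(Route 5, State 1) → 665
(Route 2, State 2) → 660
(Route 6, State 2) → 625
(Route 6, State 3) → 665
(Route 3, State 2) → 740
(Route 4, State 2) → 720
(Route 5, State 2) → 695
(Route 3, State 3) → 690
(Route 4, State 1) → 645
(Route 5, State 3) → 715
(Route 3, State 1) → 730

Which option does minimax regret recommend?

Route 3

Column bests: State 1=730, State 2=740, State 3=715.
Route 1 regrets: 20, 80, 90 → max 90
Route 2 regrets: 90, 80, 30 → max 90
Route 3 regrets: 0, 0, 25 → max 25
Route 4 regrets: 85, 20, 55 → max 85
Route 5 regrets: 65, 45, 0 → max 65
Route 6 regrets: 110, 115, 50 → max 115
Smallest max regret = 25 → Route 3.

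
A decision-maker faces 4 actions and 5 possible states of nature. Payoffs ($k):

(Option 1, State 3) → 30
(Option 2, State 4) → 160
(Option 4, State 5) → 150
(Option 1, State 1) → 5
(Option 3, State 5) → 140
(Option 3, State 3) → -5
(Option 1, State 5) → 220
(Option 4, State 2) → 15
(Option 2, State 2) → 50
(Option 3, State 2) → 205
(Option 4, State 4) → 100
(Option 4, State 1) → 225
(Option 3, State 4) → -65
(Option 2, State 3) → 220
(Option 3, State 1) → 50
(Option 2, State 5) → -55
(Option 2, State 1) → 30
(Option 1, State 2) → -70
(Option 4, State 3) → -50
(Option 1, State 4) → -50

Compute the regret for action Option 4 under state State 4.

60

Best payoff under State 4 is 160.
Regret = 160 − 100 = 60.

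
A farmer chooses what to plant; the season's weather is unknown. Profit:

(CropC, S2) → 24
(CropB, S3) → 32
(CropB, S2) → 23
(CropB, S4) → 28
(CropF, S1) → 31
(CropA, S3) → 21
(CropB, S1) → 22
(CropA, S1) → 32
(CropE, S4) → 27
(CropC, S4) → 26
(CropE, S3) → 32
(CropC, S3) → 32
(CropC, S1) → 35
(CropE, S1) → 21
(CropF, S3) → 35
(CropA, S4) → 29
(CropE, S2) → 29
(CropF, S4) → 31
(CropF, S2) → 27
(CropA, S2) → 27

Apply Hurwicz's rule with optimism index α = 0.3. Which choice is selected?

CropF

CropA: 0.3·32 + 0.7·21 = 24.3
CropF: 0.3·35 + 0.7·27 = 29.4
CropC: 0.3·35 + 0.7·24 = 27.3
CropB: 0.3·32 + 0.7·22 = 25
CropE: 0.3·32 + 0.7·21 = 24.3
Highest Hurwicz score = 29.4 → CropF.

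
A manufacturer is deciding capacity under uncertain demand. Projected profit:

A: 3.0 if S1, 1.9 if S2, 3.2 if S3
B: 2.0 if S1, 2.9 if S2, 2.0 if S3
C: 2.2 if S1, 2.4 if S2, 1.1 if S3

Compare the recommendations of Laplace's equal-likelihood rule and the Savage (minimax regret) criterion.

Row averages: A=2.7, B=2.3, C=1.9
Highest average = 2.7 → A.
Column bests: S1=3.0, S2=2.9, S3=3.2.
A regrets: 0.0, 1.0, 0.0 → max 1.0
B regrets: 1.0, 0.0, 1.2 → max 1.2
C regrets: 0.8, 0.5, 2.1 → max 2.1
Smallest max regret = 1.0 → A.

laplace → A; minimax regret → A (agree)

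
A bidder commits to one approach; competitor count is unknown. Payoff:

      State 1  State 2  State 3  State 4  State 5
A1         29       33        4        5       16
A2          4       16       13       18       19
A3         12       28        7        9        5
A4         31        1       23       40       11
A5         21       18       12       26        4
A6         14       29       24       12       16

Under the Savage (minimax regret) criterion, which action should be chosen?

A5

Column bests: State 1=31, State 2=33, State 3=24, State 4=40, State 5=19.
A1 regrets: 2, 0, 20, 35, 3 → max 35
A2 regrets: 27, 17, 11, 22, 0 → max 27
A3 regrets: 19, 5, 17, 31, 14 → max 31
A4 regrets: 0, 32, 1, 0, 8 → max 32
A5 regrets: 10, 15, 12, 14, 15 → max 15
A6 regrets: 17, 4, 0, 28, 3 → max 28
Smallest max regret = 15 → A5.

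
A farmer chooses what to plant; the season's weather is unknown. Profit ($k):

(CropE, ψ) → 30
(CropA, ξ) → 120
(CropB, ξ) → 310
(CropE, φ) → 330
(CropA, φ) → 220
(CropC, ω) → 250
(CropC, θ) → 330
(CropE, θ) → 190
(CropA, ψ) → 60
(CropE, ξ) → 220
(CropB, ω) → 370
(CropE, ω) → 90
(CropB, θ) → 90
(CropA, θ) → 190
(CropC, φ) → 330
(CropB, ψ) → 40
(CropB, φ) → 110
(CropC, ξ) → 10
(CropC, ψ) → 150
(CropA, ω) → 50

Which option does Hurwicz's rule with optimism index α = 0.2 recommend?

CropA: 0.2·220 + 0.8·50 = 84
CropB: 0.2·370 + 0.8·40 = 106
CropC: 0.2·330 + 0.8·10 = 74
CropE: 0.2·330 + 0.8·30 = 90
Highest Hurwicz score = 106 → CropB.

CropB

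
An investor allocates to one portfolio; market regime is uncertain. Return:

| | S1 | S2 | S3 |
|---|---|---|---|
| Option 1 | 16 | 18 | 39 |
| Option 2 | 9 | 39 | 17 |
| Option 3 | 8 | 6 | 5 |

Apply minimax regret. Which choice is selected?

Column bests: S1=16, S2=39, S3=39.
Option 1 regrets: 0, 21, 0 → max 21
Option 2 regrets: 7, 0, 22 → max 22
Option 3 regrets: 8, 33, 34 → max 34
Smallest max regret = 21 → Option 1.

Option 1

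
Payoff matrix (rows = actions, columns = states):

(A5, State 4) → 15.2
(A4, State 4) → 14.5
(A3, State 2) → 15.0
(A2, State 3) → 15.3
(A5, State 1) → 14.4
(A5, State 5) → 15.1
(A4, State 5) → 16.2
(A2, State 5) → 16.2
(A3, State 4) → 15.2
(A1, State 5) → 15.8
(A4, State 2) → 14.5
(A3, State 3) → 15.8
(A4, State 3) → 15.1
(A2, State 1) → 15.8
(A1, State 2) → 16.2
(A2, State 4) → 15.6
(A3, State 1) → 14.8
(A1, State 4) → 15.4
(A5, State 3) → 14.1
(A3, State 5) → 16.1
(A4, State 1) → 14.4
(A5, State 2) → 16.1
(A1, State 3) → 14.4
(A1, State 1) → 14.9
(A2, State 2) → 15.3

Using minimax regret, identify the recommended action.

Column bests: State 1=15.8, State 2=16.2, State 3=15.8, State 4=15.6, State 5=16.2.
A1 regrets: 0.9, 0.0, 1.4, 0.2, 0.4 → max 1.4
A2 regrets: 0.0, 0.9, 0.5, 0.0, 0.0 → max 0.9
A3 regrets: 1.0, 1.2, 0.0, 0.4, 0.1 → max 1.2
A4 regrets: 1.4, 1.7, 0.7, 1.1, 0.0 → max 1.7
A5 regrets: 1.4, 0.1, 1.7, 0.4, 1.1 → max 1.7
Smallest max regret = 0.9 → A2.

A2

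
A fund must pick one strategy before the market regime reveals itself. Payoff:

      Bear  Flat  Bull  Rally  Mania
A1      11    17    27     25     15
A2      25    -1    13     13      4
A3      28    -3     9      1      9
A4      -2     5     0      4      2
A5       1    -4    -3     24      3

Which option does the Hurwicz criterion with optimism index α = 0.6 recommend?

A1: 0.6·27 + 0.4·11 = 20.6
A2: 0.6·25 + 0.4·(-1) = 14.6
A3: 0.6·28 + 0.4·(-3) = 15.6
A4: 0.6·5 + 0.4·(-2) = 2.2
A5: 0.6·24 + 0.4·(-4) = 12.8
Highest Hurwicz score = 20.6 → A1.

A1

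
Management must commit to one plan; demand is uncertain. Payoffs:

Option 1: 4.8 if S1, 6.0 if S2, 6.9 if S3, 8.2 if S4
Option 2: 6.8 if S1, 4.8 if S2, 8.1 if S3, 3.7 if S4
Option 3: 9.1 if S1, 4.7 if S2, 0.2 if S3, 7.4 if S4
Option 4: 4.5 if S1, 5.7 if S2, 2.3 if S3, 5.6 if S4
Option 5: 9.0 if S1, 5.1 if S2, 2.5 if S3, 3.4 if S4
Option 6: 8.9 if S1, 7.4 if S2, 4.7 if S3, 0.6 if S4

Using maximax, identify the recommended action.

Row maxima: Option 1=8.2, Option 2=8.1, Option 3=9.1, Option 4=5.7, Option 5=9.0, Option 6=8.9
Best best-case = 9.1 → Option 3.

Option 3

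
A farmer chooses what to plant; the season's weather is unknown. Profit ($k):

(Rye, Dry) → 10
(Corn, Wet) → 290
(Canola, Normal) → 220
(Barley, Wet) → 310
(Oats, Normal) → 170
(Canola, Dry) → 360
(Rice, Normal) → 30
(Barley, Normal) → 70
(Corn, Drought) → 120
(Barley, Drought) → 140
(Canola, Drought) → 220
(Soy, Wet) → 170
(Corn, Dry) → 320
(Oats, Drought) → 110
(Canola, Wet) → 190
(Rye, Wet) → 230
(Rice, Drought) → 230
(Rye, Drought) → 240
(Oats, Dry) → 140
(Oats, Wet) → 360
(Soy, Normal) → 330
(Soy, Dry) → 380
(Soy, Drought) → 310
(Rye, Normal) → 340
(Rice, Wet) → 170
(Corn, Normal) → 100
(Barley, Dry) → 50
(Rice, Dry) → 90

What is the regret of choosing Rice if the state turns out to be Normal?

310

Best payoff under Normal is 340.
Regret = 340 − 30 = 310.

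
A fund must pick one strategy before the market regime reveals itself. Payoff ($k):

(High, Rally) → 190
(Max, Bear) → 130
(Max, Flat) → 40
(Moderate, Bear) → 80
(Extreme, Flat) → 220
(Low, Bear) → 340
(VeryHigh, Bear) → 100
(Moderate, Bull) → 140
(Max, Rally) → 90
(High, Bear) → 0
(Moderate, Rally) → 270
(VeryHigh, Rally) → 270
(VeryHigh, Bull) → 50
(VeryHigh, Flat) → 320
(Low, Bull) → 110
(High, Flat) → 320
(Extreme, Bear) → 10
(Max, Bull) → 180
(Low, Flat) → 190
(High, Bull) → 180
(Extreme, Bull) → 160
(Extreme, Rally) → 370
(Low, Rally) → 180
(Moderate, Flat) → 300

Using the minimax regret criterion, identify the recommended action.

Low

Column bests: Bear=340, Flat=320, Bull=180, Rally=370.
Low regrets: 0, 130, 70, 190 → max 190
Moderate regrets: 260, 20, 40, 100 → max 260
High regrets: 340, 0, 0, 180 → max 340
VeryHigh regrets: 240, 0, 130, 100 → max 240
Extreme regrets: 330, 100, 20, 0 → max 330
Max regrets: 210, 280, 0, 280 → max 280
Smallest max regret = 190 → Low.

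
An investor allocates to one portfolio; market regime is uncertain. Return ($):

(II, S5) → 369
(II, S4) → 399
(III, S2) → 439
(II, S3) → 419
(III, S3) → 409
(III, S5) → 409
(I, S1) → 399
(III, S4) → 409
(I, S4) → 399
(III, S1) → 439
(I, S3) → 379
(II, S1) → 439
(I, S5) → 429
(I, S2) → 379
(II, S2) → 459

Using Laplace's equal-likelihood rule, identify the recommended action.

Row averages: I=397, II=417, III=421
Highest average = 421 → III.

III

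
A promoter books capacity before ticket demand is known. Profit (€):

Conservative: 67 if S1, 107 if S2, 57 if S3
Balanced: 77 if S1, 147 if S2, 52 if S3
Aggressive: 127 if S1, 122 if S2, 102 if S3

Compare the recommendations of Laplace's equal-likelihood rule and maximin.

Row averages: Conservative=77, Balanced=92, Aggressive=117
Highest average = 117 → Aggressive.
Row minima: Conservative=57, Balanced=52, Aggressive=102
Best worst-case = 102 → Aggressive.

laplace → Aggressive; maximin → Aggressive (agree)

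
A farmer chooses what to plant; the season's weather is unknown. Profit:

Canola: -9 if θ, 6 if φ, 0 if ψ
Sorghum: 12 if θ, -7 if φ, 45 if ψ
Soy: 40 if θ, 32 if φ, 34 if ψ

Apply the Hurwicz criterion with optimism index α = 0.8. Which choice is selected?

Soy

Canola: 0.8·6 + 0.2·(-9) = 3
Sorghum: 0.8·45 + 0.2·(-7) = 34.6
Soy: 0.8·40 + 0.2·32 = 38.4
Highest Hurwicz score = 38.4 → Soy.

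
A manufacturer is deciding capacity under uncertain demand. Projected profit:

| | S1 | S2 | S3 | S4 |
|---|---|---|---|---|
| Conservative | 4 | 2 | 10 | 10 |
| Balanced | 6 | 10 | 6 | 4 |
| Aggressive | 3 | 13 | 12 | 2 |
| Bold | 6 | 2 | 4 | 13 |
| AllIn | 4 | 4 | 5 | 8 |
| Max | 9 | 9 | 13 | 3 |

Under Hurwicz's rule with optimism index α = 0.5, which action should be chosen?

Conservative: 0.5·10 + 0.5·2 = 6
Balanced: 0.5·10 + 0.5·4 = 7
Aggressive: 0.5·13 + 0.5·2 = 7.5
Bold: 0.5·13 + 0.5·2 = 7.5
AllIn: 0.5·8 + 0.5·4 = 6
Max: 0.5·13 + 0.5·3 = 8
Highest Hurwicz score = 8 → Max.

Max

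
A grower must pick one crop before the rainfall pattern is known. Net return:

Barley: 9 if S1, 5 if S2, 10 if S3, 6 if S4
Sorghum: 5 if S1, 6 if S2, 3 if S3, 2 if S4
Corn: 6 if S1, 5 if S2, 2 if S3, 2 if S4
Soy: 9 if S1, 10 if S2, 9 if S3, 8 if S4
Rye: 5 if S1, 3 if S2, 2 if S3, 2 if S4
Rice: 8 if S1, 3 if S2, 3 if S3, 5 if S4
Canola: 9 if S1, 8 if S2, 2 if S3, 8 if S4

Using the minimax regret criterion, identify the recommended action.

Soy

Column bests: S1=9, S2=10, S3=10, S4=8.
Barley regrets: 0, 5, 0, 2 → max 5
Sorghum regrets: 4, 4, 7, 6 → max 7
Corn regrets: 3, 5, 8, 6 → max 8
Soy regrets: 0, 0, 1, 0 → max 1
Rye regrets: 4, 7, 8, 6 → max 8
Rice regrets: 1, 7, 7, 3 → max 7
Canola regrets: 0, 2, 8, 0 → max 8
Smallest max regret = 1 → Soy.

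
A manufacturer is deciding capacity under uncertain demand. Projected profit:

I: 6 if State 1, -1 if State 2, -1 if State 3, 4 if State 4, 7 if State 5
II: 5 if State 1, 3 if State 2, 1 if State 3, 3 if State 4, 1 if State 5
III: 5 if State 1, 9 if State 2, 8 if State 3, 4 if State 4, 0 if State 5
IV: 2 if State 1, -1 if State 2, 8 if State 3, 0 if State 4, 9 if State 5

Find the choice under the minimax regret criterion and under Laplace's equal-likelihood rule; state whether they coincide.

Column bests: State 1=6, State 2=9, State 3=8, State 4=4, State 5=9.
I regrets: 0, 10, 9, 0, 2 → max 10
II regrets: 1, 6, 7, 1, 8 → max 8
III regrets: 1, 0, 0, 0, 9 → max 9
IV regrets: 4, 10, 0, 4, 0 → max 10
Smallest max regret = 8 → II.
Row averages: I=3, II=2.6, III=5.2, IV=3.6
Highest average = 5.2 → III.

minimax regret → II; laplace → III (disagree)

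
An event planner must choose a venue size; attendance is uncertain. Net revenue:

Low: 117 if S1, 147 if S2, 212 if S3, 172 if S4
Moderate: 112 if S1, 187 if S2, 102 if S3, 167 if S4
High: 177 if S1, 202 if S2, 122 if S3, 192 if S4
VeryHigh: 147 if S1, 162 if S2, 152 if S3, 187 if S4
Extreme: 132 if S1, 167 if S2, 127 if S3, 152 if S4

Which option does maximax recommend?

Low

Row maxima: Low=212, Moderate=187, High=202, VeryHigh=187, Extreme=167
Best best-case = 212 → Low.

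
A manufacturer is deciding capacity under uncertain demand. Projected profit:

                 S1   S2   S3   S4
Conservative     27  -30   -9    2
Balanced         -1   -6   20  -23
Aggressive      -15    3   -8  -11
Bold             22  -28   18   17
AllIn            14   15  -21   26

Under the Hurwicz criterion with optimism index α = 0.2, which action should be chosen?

Conservative: 0.2·27 + 0.8·(-30) = -18.6
Balanced: 0.2·20 + 0.8·(-23) = -14.4
Aggressive: 0.2·3 + 0.8·(-15) = -11.4
Bold: 0.2·22 + 0.8·(-28) = -18
AllIn: 0.2·26 + 0.8·(-21) = -11.6
Highest Hurwicz score = -11.4 → Aggressive.

Aggressive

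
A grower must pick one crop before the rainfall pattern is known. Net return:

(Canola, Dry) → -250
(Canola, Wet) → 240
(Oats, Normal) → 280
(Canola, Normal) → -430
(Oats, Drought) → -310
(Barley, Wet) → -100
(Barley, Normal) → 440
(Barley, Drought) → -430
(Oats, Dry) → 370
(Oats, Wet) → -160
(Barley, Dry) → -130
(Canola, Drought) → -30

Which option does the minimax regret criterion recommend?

Column bests: Drought=-30, Dry=370, Normal=440, Wet=240.
Oats regrets: 280, 0, 160, 400 → max 400
Barley regrets: 400, 500, 0, 340 → max 500
Canola regrets: 0, 620, 870, 0 → max 870
Smallest max regret = 400 → Oats.

Oats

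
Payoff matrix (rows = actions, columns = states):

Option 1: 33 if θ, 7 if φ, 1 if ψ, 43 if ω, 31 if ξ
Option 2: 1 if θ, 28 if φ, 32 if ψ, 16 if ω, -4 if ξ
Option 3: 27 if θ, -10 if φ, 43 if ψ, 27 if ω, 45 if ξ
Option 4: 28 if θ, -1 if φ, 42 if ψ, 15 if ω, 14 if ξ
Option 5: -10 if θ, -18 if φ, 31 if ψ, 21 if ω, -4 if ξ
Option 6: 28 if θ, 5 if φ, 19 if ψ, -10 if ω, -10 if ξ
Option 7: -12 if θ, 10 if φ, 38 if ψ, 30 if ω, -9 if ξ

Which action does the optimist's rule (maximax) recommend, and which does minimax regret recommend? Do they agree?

Row maxima: Option 1=43, Option 2=32, Option 3=45, Option 4=42, Option 5=31, Option 6=28, Option 7=38
Best best-case = 45 → Option 3.
Column bests: θ=33, φ=28, ψ=43, ω=43, ξ=45.
Option 1 regrets: 0, 21, 42, 0, 14 → max 42
Option 2 regrets: 32, 0, 11, 27, 49 → max 49
Option 3 regrets: 6, 38, 0, 16, 0 → max 38
Option 4 regrets: 5, 29, 1, 28, 31 → max 31
Option 5 regrets: 43, 46, 12, 22, 49 → max 49
Option 6 regrets: 5, 23, 24, 53, 55 → max 55
Option 7 regrets: 45, 18, 5, 13, 54 → max 54
Smallest max regret = 31 → Option 4.

maximax → Option 3; minimax regret → Option 4 (disagree)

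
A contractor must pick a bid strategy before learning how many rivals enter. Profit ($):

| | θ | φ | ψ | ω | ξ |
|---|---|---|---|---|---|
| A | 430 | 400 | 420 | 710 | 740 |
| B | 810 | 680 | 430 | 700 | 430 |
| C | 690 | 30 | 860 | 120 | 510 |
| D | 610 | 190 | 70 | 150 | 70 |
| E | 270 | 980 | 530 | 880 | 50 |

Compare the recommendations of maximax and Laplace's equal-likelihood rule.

maximax → E; laplace → B (disagree)

Row maxima: A=740, B=810, C=860, D=610, E=980
Best best-case = 980 → E.
Row averages: A=540, B=610, C=442, D=218, E=542
Highest average = 610 → B.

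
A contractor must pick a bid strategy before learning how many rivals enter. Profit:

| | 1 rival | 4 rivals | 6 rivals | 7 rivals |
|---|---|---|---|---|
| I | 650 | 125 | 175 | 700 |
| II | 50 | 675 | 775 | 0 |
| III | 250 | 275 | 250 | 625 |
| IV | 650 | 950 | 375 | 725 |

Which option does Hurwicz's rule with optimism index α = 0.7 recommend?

I: 0.7·700 + 0.3·125 = 527.5
II: 0.7·775 + 0.3·0 = 542.5
III: 0.7·625 + 0.3·250 = 512.5
IV: 0.7·950 + 0.3·375 = 777.5
Highest Hurwicz score = 777.5 → IV.

IV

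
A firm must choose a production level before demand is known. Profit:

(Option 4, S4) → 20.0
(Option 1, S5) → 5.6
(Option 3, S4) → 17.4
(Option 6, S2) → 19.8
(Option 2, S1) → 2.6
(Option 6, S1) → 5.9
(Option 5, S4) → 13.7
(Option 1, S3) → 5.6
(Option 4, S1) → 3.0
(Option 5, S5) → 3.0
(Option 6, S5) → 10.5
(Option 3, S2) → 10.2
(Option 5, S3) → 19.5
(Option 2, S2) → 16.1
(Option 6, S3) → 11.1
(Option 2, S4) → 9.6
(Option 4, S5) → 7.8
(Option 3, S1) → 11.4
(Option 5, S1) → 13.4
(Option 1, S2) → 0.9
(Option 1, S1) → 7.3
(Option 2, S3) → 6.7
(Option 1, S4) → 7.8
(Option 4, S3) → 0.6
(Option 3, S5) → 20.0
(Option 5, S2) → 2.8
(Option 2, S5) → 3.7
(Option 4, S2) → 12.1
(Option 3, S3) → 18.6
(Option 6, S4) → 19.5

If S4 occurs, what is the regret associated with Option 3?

Best payoff under S4 is 20.0.
Regret = 20.0 − 17.4 = 2.6.

2.6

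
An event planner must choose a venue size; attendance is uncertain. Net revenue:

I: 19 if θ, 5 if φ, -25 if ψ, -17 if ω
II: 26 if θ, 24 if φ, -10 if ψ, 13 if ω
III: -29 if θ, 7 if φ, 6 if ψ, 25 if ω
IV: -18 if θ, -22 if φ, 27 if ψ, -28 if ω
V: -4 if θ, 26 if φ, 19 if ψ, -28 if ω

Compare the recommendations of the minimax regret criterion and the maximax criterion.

Column bests: θ=26, φ=26, ψ=27, ω=25.
I regrets: 7, 21, 52, 42 → max 52
II regrets: 0, 2, 37, 12 → max 37
III regrets: 55, 19, 21, 0 → max 55
IV regrets: 44, 48, 0, 53 → max 53
V regrets: 30, 0, 8, 53 → max 53
Smallest max regret = 37 → II.
Row maxima: I=19, II=26, III=25, IV=27, V=26
Best best-case = 27 → IV.

minimax regret → II; maximax → IV (disagree)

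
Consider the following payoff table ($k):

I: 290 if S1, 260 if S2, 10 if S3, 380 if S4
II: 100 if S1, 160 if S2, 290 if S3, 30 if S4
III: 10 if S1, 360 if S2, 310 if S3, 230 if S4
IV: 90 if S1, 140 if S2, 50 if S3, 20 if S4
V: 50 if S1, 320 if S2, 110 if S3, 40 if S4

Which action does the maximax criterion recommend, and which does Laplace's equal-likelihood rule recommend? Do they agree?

Row maxima: I=380, II=290, III=360, IV=140, V=320
Best best-case = 380 → I.
Row averages: I=235, II=145, III=227.5, IV=75, V=130
Highest average = 235 → I.

maximax → I; laplace → I (agree)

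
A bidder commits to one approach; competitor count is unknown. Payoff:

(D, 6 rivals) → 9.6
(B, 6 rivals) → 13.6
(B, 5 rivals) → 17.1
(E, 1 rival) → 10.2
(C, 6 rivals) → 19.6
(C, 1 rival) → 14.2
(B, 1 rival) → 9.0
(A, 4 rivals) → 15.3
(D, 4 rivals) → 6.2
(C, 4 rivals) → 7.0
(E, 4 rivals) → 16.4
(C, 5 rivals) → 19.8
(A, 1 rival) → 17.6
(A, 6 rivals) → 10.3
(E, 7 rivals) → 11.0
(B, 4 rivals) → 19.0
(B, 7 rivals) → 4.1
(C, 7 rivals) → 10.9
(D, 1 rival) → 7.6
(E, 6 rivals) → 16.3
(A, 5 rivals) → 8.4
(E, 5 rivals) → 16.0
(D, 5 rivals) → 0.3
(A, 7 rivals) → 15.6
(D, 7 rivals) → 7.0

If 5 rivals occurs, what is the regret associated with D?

19.5

Best payoff under 5 rivals is 19.8.
Regret = 19.8 − 0.3 = 19.5.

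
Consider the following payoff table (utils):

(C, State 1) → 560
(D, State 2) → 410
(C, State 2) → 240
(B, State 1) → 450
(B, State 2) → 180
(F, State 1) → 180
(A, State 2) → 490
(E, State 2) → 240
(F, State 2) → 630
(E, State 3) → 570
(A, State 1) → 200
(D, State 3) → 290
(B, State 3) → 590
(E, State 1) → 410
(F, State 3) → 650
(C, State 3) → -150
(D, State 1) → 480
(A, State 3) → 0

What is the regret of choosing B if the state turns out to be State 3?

60

Best payoff under State 3 is 650.
Regret = 650 − 590 = 60.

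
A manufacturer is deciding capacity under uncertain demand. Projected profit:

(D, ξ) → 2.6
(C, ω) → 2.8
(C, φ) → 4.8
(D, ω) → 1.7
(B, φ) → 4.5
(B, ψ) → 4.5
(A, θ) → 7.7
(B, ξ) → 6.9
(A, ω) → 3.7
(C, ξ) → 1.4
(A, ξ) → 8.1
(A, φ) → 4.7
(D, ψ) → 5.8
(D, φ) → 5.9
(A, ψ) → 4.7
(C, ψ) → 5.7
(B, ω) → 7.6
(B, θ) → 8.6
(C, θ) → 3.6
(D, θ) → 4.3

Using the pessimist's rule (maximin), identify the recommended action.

Row minima: A=3.7, B=4.5, C=1.4, D=1.7
Best worst-case = 4.5 → B.

B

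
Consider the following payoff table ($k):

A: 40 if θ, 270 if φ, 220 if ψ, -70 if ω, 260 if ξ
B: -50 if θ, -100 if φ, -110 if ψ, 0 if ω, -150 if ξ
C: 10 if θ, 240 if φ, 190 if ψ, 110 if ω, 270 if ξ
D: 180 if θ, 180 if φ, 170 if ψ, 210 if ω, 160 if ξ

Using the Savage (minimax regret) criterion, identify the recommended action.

D

Column bests: θ=180, φ=270, ψ=220, ω=210, ξ=270.
A regrets: 140, 0, 0, 280, 10 → max 280
B regrets: 230, 370, 330, 210, 420 → max 420
C regrets: 170, 30, 30, 100, 0 → max 170
D regrets: 0, 90, 50, 0, 110 → max 110
Smallest max regret = 110 → D.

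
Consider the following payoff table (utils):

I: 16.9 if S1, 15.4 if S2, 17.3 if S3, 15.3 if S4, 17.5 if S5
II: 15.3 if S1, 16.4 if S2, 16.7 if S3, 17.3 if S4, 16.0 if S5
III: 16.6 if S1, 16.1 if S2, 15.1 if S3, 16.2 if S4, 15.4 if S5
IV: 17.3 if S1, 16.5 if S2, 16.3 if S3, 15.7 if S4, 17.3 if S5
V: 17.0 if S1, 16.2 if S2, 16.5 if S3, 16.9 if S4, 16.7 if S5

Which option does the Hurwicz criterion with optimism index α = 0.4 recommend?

I: 0.4·17.5 + 0.6·15.3 = 16.18
II: 0.4·17.3 + 0.6·15.3 = 16.1
III: 0.4·16.6 + 0.6·15.1 = 15.7
IV: 0.4·17.3 + 0.6·15.7 = 16.34
V: 0.4·17.0 + 0.6·16.2 = 16.52
Highest Hurwicz score = 16.52 → V.

V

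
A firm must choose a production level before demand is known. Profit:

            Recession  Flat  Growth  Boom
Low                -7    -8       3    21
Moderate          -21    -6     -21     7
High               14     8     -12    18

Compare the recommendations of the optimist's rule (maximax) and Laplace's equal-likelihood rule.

maximax → Low; laplace → High (disagree)

Row maxima: Low=21, Moderate=7, High=18
Best best-case = 21 → Low.
Row averages: Low=2.25, Moderate=-10.25, High=7
Highest average = 7 → High.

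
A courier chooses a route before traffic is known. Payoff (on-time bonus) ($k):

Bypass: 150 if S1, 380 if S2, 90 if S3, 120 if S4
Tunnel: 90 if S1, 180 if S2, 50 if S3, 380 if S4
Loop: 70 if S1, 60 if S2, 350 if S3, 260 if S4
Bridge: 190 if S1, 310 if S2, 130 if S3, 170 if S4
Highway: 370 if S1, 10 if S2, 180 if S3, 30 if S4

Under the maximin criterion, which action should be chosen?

Bridge

Row minima: Bypass=90, Tunnel=50, Loop=60, Bridge=130, Highway=10
Best worst-case = 130 → Bridge.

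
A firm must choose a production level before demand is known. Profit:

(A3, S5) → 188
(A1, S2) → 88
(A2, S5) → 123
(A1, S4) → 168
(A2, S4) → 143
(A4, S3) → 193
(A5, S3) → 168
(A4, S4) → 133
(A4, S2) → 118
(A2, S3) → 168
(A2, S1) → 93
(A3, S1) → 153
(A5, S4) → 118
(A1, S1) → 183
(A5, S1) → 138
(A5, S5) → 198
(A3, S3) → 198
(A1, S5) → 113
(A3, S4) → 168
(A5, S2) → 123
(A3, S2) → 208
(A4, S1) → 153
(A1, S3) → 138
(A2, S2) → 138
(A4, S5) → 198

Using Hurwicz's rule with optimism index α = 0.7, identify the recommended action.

A3

A1: 0.7·183 + 0.3·88 = 154.5
A2: 0.7·168 + 0.3·93 = 145.5
A3: 0.7·208 + 0.3·153 = 191.5
A4: 0.7·198 + 0.3·118 = 174
A5: 0.7·198 + 0.3·118 = 174
Highest Hurwicz score = 191.5 → A3.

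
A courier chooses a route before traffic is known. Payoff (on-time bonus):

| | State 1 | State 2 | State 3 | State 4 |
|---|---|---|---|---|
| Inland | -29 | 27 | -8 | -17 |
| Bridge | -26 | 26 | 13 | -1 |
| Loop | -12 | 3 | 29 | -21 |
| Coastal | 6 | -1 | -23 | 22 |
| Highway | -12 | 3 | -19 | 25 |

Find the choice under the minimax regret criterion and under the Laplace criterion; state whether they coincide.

Column bests: State 1=6, State 2=27, State 3=29, State 4=25.
Inland regrets: 35, 0, 37, 42 → max 42
Bridge regrets: 32, 1, 16, 26 → max 32
Loop regrets: 18, 24, 0, 46 → max 46
Coastal regrets: 0, 28, 52, 3 → max 52
Highway regrets: 18, 24, 48, 0 → max 48
Smallest max regret = 32 → Bridge.
Row averages: Inland=-6.75, Bridge=3, Loop=-0.25, Coastal=1, Highway=-0.75
Highest average = 3 → Bridge.

minimax regret → Bridge; laplace → Bridge (agree)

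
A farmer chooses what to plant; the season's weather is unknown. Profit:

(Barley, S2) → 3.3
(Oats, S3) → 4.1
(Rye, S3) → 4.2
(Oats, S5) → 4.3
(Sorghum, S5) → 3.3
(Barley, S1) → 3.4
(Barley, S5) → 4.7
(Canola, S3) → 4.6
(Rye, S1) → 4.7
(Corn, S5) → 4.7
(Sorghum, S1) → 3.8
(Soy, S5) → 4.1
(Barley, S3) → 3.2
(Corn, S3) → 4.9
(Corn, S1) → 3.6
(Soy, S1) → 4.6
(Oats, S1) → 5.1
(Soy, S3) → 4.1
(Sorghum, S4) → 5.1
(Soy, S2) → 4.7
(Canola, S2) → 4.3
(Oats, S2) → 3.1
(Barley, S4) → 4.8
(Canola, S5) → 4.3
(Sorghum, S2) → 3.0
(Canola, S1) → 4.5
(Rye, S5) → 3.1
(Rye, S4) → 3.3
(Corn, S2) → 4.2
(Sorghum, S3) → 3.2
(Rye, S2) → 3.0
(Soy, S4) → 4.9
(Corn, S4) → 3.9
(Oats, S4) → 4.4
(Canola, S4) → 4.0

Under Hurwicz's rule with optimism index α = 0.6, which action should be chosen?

Corn: 0.6·4.9 + 0.4·3.6 = 4.38
Oats: 0.6·5.1 + 0.4·3.1 = 4.3
Canola: 0.6·4.6 + 0.4·4.0 = 4.36
Sorghum: 0.6·5.1 + 0.4·3.0 = 4.26
Soy: 0.6·4.9 + 0.4·4.1 = 4.58
Rye: 0.6·4.7 + 0.4·3.0 = 4.02
Barley: 0.6·4.8 + 0.4·3.2 = 4.16
Highest Hurwicz score = 4.58 → Soy.

Soy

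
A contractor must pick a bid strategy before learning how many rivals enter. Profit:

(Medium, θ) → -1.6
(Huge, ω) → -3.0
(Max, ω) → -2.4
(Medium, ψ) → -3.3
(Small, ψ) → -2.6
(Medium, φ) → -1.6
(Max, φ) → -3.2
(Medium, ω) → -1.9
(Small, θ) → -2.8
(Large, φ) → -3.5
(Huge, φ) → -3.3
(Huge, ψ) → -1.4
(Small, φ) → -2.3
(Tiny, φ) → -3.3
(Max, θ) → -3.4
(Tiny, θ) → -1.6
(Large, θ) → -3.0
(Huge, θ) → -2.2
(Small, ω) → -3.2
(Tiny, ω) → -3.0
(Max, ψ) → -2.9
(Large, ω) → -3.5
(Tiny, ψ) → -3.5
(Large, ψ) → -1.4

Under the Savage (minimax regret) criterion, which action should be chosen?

Column bests: θ=-1.6, φ=-1.6, ψ=-1.4, ω=-1.9.
Tiny regrets: 0.0, 1.7, 2.1, 1.1 → max 2.1
Small regrets: 1.2, 0.7, 1.2, 1.3 → max 1.3
Medium regrets: 0.0, 0.0, 1.9, 0.0 → max 1.9
Large regrets: 1.4, 1.9, 0.0, 1.6 → max 1.9
Huge regrets: 0.6, 1.7, 0.0, 1.1 → max 1.7
Max regrets: 1.8, 1.6, 1.5, 0.5 → max 1.8
Smallest max regret = 1.3 → Small.

Small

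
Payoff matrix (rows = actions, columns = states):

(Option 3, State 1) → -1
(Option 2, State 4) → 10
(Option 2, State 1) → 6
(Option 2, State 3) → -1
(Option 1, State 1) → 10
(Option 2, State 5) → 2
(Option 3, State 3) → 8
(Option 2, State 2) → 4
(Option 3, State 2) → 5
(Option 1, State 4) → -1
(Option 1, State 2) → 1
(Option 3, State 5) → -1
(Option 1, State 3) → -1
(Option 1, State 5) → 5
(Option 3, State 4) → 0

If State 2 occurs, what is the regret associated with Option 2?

Best payoff under State 2 is 5.
Regret = 5 − 4 = 1.

1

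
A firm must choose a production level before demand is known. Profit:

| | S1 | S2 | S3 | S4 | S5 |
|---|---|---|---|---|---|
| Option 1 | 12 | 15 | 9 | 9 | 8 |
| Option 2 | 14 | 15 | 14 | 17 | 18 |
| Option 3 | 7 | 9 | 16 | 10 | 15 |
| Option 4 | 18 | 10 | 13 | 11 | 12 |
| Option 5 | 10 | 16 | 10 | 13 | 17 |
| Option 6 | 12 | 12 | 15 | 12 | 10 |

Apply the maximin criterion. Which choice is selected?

Option 2

Row minima: Option 1=8, Option 2=14, Option 3=7, Option 4=10, Option 5=10, Option 6=10
Best worst-case = 14 → Option 2.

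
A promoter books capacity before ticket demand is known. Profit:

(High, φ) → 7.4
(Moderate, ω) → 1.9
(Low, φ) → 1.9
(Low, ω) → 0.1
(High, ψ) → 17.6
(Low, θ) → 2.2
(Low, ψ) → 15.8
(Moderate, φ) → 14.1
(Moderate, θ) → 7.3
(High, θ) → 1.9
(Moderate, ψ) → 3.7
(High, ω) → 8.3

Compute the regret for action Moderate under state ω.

Best payoff under ω is 8.3.
Regret = 8.3 − 1.9 = 6.4.

6.4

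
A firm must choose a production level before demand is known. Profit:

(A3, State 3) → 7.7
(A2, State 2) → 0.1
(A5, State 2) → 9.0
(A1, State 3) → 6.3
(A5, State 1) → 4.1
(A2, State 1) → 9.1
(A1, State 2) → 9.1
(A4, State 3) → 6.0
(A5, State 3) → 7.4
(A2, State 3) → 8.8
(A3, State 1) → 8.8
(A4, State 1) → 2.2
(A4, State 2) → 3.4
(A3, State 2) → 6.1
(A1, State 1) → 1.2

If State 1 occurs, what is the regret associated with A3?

0.3

Best payoff under State 1 is 9.1.
Regret = 9.1 − 8.8 = 0.3.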